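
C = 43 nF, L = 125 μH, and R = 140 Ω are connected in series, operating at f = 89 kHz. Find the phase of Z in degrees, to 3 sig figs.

ω = 2πf = 559200 rad/s
X_L = ωL = 69.9 Ω
X_C = 1/(ωC) = 41.6 Ω
Net reactance X = X_L − X_C = 28.3 Ω
Z = 140 + j28.3 Ω
|Z| = √(140² + 28.3²) = 143 Ω
∠Z = arctan(28.3/140) = 11.4°

11.4°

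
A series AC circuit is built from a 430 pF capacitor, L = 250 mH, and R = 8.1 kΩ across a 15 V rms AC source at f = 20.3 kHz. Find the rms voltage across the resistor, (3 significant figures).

7.65 V

ω = 2πf = 127500 rad/s
X_L = ωL = 31900 Ω
X_C = 1/(ωC) = 18200 Ω
Net reactance X = X_L − X_C = 13700 Ω
Z = 8100 + j13700 Ω
|Z| = √(8100² + 13700²) = 15900 Ω
I = V/|Z| = 945 μA
V_R = I·|Z_R| = 0.000945 × 8100 = 7.65 V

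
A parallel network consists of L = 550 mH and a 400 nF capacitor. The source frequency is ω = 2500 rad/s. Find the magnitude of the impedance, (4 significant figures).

3667 Ω

X_L = ωL = 1375 Ω
X_C = 1/(ωC) = 1000 Ω
Parallel: admittances add. Y = 1/(jωL) + jωC
Y = (0 + j0.0002727) S
|Y| = 0.0002727 S → |Z| = 1/|Y| = 3667 Ω, ∠Z = −∠Y = -90.00°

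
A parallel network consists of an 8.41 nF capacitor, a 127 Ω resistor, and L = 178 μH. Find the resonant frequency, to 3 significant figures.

ω₀ = 1/√(LC) = 1/√(0.000178 × 8.41e-09) = 817300 rad/s
f₀ = ω₀/(2π) = 130 kHz

130 kHz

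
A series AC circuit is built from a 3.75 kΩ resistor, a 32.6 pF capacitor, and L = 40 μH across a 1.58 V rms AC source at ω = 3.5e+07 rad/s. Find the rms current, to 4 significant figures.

417.3 μA

X_L = ωL = 1400 Ω
X_C = 1/(ωC) = 876.4 Ω
Net reactance X = X_L − X_C = 523.6 Ω
Z = 3750 + j523.6 Ω
|Z| = √(3750² + 523.6²) = 3786 Ω
I = V/|Z| = 1.58/3786 = 417.3 μA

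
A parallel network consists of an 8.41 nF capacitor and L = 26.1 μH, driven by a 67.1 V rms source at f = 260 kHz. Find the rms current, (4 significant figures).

ω = 2πf = 1.634e+06 rad/s
X_L = ωL = 42.64 Ω
X_C = 1/(ωC) = 72.79 Ω
Parallel: admittances add. Y = 1/(jωL) + jωC
Y = (0 − j0.009715) S
|Y| = 0.009715 S → |Z| = 1/|Y| = 102.9 Ω, ∠Z = −∠Y = 90.00°
I = V/|Z| = 67.1/102.9 = 651.9 mA

651.9 mA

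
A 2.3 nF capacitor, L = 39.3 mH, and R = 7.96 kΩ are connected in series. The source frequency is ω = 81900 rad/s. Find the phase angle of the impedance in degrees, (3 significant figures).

X_L = ωL = 3220 Ω
X_C = 1/(ωC) = 5310 Ω
Net reactance X = X_L − X_C = -2090 Ω
Z = 7960 − j2090 Ω
|Z| = √(7960² + 2090²) = 8230 Ω
∠Z = arctan(-2090/7960) = -14.7°

-14.7°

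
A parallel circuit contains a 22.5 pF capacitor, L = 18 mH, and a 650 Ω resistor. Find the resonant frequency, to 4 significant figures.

250.1 kHz

ω₀ = 1/√(LC) = 1/√(0.018 × 2.25e-11) = 1.571e+06 rad/s
f₀ = ω₀/(2π) = 250.1 kHz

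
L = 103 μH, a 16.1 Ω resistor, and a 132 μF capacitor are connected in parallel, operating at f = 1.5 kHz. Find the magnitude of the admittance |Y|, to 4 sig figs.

ω = 2πf = 9425 rad/s
X_L = ωL = 0.9708 Ω
X_C = 1/(ωC) = 0.8038 Ω
Parallel: admittances add. Y = 1/R + 1/(jωL) + jωC
Y = (0.06211 + j0.2139) S
|Y| = 0.2228 S → |Z| = 1/|Y| = 4.489 Ω, ∠Z = −∠Y = -73.81°

222.8 mS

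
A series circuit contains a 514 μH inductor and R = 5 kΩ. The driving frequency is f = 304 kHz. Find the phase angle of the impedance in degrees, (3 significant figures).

ω = 2πf = 1.91e+06 rad/s
X_L = ωL = 982 Ω
Z = 5000 + j982 Ω
|Z| = √(5000² + 982²) = 5100 Ω
∠Z = arctan(982/5000) = 11.1°

11.1°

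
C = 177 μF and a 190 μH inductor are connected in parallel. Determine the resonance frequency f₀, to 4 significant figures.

867.9 Hz

ω₀ = 1/√(LC) = 1/√(0.00019 × 0.000177) = 5453 rad/s
f₀ = ω₀/(2π) = 867.9 Hz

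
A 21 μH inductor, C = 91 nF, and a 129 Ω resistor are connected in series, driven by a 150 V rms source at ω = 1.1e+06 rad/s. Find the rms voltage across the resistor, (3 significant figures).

149 V

X_L = ωL = 23.1 Ω
X_C = 1/(ωC) = 9.99 Ω
Net reactance X = X_L − X_C = 13.1 Ω
Z = 129 + j13.1 Ω
|Z| = √(129² + 13.1²) = 130 Ω
I = V/|Z| = 1.16 A
V_R = I·|Z_R| = 1.16 × 129 = 149 V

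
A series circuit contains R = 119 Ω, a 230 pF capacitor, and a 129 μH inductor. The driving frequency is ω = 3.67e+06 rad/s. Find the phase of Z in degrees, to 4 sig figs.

-80.50°

X_L = ωL = 473.4 Ω
X_C = 1/(ωC) = 1185 Ω
Net reactance X = X_L − X_C = -711.3 Ω
Z = 119.0 − j711.3 Ω
|Z| = √(119.0² + 711.3²) = 721.1 Ω
∠Z = arctan(-711.3/119.0) = -80.50°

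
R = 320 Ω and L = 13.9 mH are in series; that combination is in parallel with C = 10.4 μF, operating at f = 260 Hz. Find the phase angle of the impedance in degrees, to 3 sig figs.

ω = 2πf = 1634 rad/s
X_L = ωL = 22.7 Ω
X_C = 1/(ωC) = 58.9 Ω
Branch 1 (R+jX_L): Z₁ = 320 + j22.7 Ω, |Z₁| = 321 Ω
Branch 2 (−jX_C): Z₂ = −j58.9 Ω
Parallel: Z = Z₁Z₂/(Z₁+Z₂), |Z| = 58.6 Ω, ∠Z = -79.5°

-79.5°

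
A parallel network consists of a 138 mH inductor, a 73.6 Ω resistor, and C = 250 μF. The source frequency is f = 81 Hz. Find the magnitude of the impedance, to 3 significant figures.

8.79 Ω

ω = 2πf = 508.9 rad/s
X_L = ωL = 70.2 Ω
X_C = 1/(ωC) = 7.86 Ω
Parallel: admittances add. Y = 1/R + 1/(jωL) + jωC
Y = (0.0136 + j0.113) S
|Y| = 0.114 S → |Z| = 1/|Y| = 8.79 Ω, ∠Z = −∠Y = -83.1°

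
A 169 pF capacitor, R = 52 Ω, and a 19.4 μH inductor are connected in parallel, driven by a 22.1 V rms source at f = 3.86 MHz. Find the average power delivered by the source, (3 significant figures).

9.39 W

ω = 2πf = 2.425e+07 rad/s
X_L = ωL = 471 Ω
X_C = 1/(ωC) = 244 Ω
Parallel: admittances add. Y = 1/R + 1/(jωL) + jωC
Y = (0.0192 + j0.00197) S
|Y| = 0.0193 S → |Z| = 1/|Y| = 51.7 Ω, ∠Z = −∠Y = -5.86°
I = V/|Z| = 427 mA
P = VI cos φ = 22.1 × 0.427 × cos(-5.86°) = 9.39 W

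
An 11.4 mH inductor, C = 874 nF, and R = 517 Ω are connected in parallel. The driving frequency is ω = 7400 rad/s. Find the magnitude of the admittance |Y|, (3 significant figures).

X_L = ωL = 84.4 Ω
X_C = 1/(ωC) = 155 Ω
Parallel: admittances add. Y = 1/R + 1/(jωL) + jωC
Y = (0.00193 − j0.00539) S
|Y| = 0.00572 S → |Z| = 1/|Y| = 175 Ω, ∠Z = −∠Y = 70.2°

5.72 mS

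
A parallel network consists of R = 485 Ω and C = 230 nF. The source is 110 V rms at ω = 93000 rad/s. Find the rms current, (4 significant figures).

X_C = 1/(ωC) = 46.75 Ω
Parallel: admittances add. Y = 1/R + jωC
Y = (0.002062 + j0.02139) S
|Y| = 0.02149 S → |Z| = 1/|Y| = 46.54 Ω, ∠Z = −∠Y = -84.49°
I = V/|Z| = 110/46.54 = 2.364 A

2.364 A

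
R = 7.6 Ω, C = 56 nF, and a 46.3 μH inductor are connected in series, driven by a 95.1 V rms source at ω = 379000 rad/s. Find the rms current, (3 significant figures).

X_L = ωL = 17.5 Ω
X_C = 1/(ωC) = 47.1 Ω
Net reactance X = X_L − X_C = -29.6 Ω
Z = 7.60 − j29.6 Ω
|Z| = √(7.60² + 29.6²) = 30.5 Ω
I = V/|Z| = 95.1/30.5 = 3.11 A

3.11 A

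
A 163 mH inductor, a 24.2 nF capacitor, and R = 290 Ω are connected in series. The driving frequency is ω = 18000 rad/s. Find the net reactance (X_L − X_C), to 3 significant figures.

638 Ω

X_L = ωL = 2930 Ω
X_C = 1/(ωC) = 2300 Ω
X = 2930 − 2300 = 638 Ω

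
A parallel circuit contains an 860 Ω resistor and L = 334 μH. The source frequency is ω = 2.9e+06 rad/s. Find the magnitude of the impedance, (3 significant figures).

643 Ω

X_L = ωL = 969 Ω
Parallel: admittances add. Y = 1/R + 1/(jωL)
Y = (0.00116 − j0.00103) S
|Y| = 0.00155 S → |Z| = 1/|Y| = 643 Ω, ∠Z = −∠Y = 41.6°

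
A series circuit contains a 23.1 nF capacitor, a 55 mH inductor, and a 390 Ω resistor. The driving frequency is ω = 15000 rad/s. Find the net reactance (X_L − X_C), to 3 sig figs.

-2060 Ω

X_L = ωL = 825 Ω
X_C = 1/(ωC) = 2890 Ω
X = 825 − 2890 = -2060 Ω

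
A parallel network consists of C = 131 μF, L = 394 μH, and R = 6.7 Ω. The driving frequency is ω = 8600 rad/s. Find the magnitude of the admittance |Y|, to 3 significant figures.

X_L = ωL = 3.39 Ω
X_C = 1/(ωC) = 0.888 Ω
Parallel: admittances add. Y = 1/R + 1/(jωL) + jωC
Y = (0.149 + j0.831) S
|Y| = 0.845 S → |Z| = 1/|Y| = 1.18 Ω, ∠Z = −∠Y = -79.8°

845 mS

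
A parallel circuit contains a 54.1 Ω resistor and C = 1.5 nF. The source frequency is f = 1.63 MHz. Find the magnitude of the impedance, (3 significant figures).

ω = 2πf = 1.024e+07 rad/s
X_C = 1/(ωC) = 65.1 Ω
Parallel: admittances add. Y = 1/R + jωC
Y = (0.0185 + j0.0154) S
|Y| = 0.0240 S → |Z| = 1/|Y| = 41.6 Ω, ∠Z = −∠Y = -39.7°

41.6 Ω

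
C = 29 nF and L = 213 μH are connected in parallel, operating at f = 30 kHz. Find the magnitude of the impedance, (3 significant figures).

51.4 Ω

ω = 2πf = 188500 rad/s
X_L = ωL = 40.1 Ω
X_C = 1/(ωC) = 183 Ω
Parallel: admittances add. Y = 1/(jωL) + jωC
Y = (0 − j0.0194) S
|Y| = 0.0194 S → |Z| = 1/|Y| = 51.4 Ω, ∠Z = −∠Y = 90.0°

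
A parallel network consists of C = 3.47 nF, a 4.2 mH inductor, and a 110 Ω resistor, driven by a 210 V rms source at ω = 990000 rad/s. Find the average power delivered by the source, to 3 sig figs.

X_L = ωL = 4160 Ω
X_C = 1/(ωC) = 291 Ω
Parallel: admittances add. Y = 1/R + 1/(jωL) + jωC
Y = (0.00909 + j0.00319) S
|Y| = 0.00964 S → |Z| = 1/|Y| = 104 Ω, ∠Z = −∠Y = -19.4°
I = V/|Z| = 2.02 A
P = VI cos φ = 210 × 2.02 × cos(-19.4°) = 401 W

401 W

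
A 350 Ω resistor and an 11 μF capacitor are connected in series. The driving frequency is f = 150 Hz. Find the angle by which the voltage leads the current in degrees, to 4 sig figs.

-15.41°

ω = 2πf = 942.5 rad/s
X_C = 1/(ωC) = 96.46 Ω
Z = 350.0 − j96.46 Ω
|Z| = √(350.0² + 96.46²) = 363.0 Ω
∠Z = arctan(-96.46/350.0) = -15.41°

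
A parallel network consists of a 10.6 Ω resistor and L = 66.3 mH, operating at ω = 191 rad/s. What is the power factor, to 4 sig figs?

0.7668

X_L = ωL = 12.66 Ω
Parallel: admittances add. Y = 1/R + 1/(jωL)
Y = (0.09434 − j0.07897) S
|Y| = 0.1230 S → |Z| = 1/|Y| = 8.128 Ω, ∠Z = −∠Y = 39.93°
cos φ = cos(39.93°) = 0.7668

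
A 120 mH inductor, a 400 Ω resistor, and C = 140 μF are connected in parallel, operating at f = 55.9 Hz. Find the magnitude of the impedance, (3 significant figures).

ω = 2πf = 351.2 rad/s
X_L = ωL = 42.1 Ω
X_C = 1/(ωC) = 20.3 Ω
Parallel: admittances add. Y = 1/R + 1/(jωL) + jωC
Y = (0.00250 + j0.0254) S
|Y| = 0.0256 S → |Z| = 1/|Y| = 39.1 Ω, ∠Z = −∠Y = -84.4°

39.1 Ω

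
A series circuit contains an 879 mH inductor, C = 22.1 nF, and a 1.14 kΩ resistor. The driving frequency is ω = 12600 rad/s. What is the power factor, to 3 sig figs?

0.151

X_L = ωL = 11100 Ω
X_C = 1/(ωC) = 3590 Ω
Net reactance X = X_L − X_C = 7480 Ω
Z = 1140 + j7480 Ω
|Z| = √(1140² + 7480²) = 7570 Ω
∠Z = arctan(7480/1140) = 81.3°
cos φ = cos(81.3°) = 0.151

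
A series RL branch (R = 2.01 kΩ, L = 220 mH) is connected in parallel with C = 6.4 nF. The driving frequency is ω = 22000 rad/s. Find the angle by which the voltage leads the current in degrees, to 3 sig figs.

25.8°

X_L = ωL = 4840 Ω
X_C = 1/(ωC) = 7100 Ω
Branch 1 (R+jX_L): Z₁ = 2010 + j4840 Ω, |Z₁| = 5240 Ω
Branch 2 (−jX_C): Z₂ = −j7100 Ω
Parallel: Z = Z₁Z₂/(Z₁+Z₂), |Z| = 12300 Ω, ∠Z = 25.8°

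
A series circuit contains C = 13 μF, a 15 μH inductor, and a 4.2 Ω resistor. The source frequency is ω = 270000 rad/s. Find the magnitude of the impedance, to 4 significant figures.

5.641 Ω

X_L = ωL = 4.050 Ω
X_C = 1/(ωC) = 0.2849 Ω
Net reactance X = X_L − X_C = 3.765 Ω
Z = 4.200 + j3.765 Ω
|Z| = √(4.200² + 3.765²) = 5.641 Ω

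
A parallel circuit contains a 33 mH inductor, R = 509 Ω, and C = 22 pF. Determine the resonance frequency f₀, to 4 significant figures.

ω₀ = 1/√(LC) = 1/√(0.033 × 2.2e-11) = 1.174e+06 rad/s
f₀ = ω₀/(2π) = 186.8 kHz

186.8 kHz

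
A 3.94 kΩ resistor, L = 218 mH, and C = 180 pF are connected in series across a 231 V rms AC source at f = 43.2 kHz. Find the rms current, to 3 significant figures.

5.94 mA

ω = 2πf = 271400 rad/s
X_L = ωL = 59200 Ω
X_C = 1/(ωC) = 20500 Ω
Net reactance X = X_L − X_C = 38700 Ω
Z = 3940 + j38700 Ω
|Z| = √(3940² + 38700²) = 38900 Ω
I = V/|Z| = 231/38900 = 5.94 mA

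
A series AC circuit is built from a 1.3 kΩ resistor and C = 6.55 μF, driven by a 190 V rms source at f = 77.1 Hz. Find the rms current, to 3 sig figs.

ω = 2πf = 484.4 rad/s
X_C = 1/(ωC) = 315 Ω
Z = 1300 − j315 Ω
|Z| = √(1300² + 315²) = 1340 Ω
I = V/|Z| = 190/1340 = 142 mA

142 mA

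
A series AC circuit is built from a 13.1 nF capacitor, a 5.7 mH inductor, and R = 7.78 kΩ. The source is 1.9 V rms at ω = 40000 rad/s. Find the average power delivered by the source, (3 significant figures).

443 μW

X_L = ωL = 228 Ω
X_C = 1/(ωC) = 1910 Ω
Net reactance X = X_L − X_C = -1680 Ω
Z = 7780 − j1680 Ω
|Z| = √(7780² + 1680²) = 7960 Ω
∠Z = arctan(-1680/7780) = -12.2°
I = V/|Z| = 239 μA
P = VI cos φ = 1.9 × 0.000239 × cos(-12.2°) = 443 μW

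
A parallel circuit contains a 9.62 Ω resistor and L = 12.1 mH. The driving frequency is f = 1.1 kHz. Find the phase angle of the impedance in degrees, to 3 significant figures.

6.56°

ω = 2πf = 6912 rad/s
X_L = ωL = 83.6 Ω
Parallel: admittances add. Y = 1/R + 1/(jωL)
Y = (0.104 − j0.0120) S
|Y| = 0.105 S → |Z| = 1/|Y| = 9.56 Ω, ∠Z = −∠Y = 6.56°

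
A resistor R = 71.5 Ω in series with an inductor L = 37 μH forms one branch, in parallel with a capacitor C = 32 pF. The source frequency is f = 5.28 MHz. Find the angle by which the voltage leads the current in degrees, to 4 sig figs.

-79.27°

ω = 2πf = 3.318e+07 rad/s
X_L = ωL = 1227 Ω
X_C = 1/(ωC) = 942.0 Ω
Branch 1 (R+jX_L): Z₁ = 71.50 + j1227 Ω, |Z₁| = 1230 Ω
Branch 2 (−jX_C): Z₂ = −j942.0 Ω
Parallel: Z = Z₁Z₂/(Z₁+Z₂), |Z| = 3935 Ω, ∠Z = -79.27°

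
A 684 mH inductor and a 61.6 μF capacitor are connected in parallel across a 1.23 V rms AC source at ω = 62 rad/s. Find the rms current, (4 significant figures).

24.31 mA

X_L = ωL = 42.41 Ω
X_C = 1/(ωC) = 261.8 Ω
Parallel: admittances add. Y = 1/(jωL) + jωC
Y = (0 − j0.01976) S
|Y| = 0.01976 S → |Z| = 1/|Y| = 50.60 Ω, ∠Z = −∠Y = 90.00°
I = V/|Z| = 1.23/50.60 = 24.31 mA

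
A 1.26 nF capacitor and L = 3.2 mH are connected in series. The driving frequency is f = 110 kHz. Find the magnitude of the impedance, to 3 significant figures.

1060 Ω

ω = 2πf = 691200 rad/s
X_L = ωL = 2210 Ω
X_C = 1/(ωC) = 1150 Ω
Net reactance X = X_L − X_C = 1060 Ω
Z = j1060 Ω
|Z| = √(0² + 1060²) = 1060 Ω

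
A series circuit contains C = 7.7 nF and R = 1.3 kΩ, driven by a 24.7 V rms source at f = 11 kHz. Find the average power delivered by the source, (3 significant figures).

152 mW

ω = 2πf = 69120 rad/s
X_C = 1/(ωC) = 1880 Ω
Z = 1300 − j1880 Ω
|Z| = √(1300² + 1880²) = 2280 Ω
∠Z = arctan(-1880/1300) = -55.3°
I = V/|Z| = 10.8 mA
P = VI cos φ = 24.7 × 0.0108 × cos(-55.3°) = 152 mW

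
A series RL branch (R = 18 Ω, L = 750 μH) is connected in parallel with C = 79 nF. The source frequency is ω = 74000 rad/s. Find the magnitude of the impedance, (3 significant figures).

85.3 Ω

X_L = ωL = 55.5 Ω
X_C = 1/(ωC) = 171 Ω
Branch 1 (R+jX_L): Z₁ = 18.0 + j55.5 Ω, |Z₁| = 58.3 Ω
Branch 2 (−jX_C): Z₂ = −j171 Ω
Parallel: Z = Z₁Z₂/(Z₁+Z₂), |Z| = 85.3 Ω, ∠Z = 63.2°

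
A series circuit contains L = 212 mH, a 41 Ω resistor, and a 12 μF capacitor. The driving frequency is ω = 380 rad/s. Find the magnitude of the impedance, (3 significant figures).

145 Ω

X_L = ωL = 80.6 Ω
X_C = 1/(ωC) = 219 Ω
Net reactance X = X_L − X_C = -139 Ω
Z = 41.0 − j139 Ω
|Z| = √(41.0² + 139²) = 145 Ω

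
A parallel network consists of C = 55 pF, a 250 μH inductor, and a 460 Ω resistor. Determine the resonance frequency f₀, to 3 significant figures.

1.36 MHz

ω₀ = 1/√(LC) = 1/√(0.00025 × 5.5e-11) = 8.528e+06 rad/s
f₀ = ω₀/(2π) = 1.36 MHz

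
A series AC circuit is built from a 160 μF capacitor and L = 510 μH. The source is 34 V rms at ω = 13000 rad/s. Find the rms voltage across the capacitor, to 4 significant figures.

X_L = ωL = 6.630 Ω
X_C = 1/(ωC) = 0.4808 Ω
Net reactance X = X_L − X_C = 6.149 Ω
Z = j6.149 Ω
|Z| = √(0² + 6.149²) = 6.149 Ω
I = V/|Z| = 5.529 A
V_C = I·|Z_C| = 5.529 × 0.4808 = 2.658 V

2.658 V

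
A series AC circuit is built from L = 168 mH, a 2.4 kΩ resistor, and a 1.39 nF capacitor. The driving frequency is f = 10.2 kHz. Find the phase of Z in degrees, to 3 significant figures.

ω = 2πf = 64090 rad/s
X_L = ωL = 10800 Ω
X_C = 1/(ωC) = 11200 Ω
Net reactance X = X_L − X_C = -459 Ω
Z = 2400 − j459 Ω
|Z| = √(2400² + 459²) = 2440 Ω
∠Z = arctan(-459/2400) = -10.8°

-10.8°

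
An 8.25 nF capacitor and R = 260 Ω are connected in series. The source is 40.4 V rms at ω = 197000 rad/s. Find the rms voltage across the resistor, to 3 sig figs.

X_C = 1/(ωC) = 615 Ω
Z = 260 − j615 Ω
|Z| = √(260² + 615²) = 668 Ω
I = V/|Z| = 60.5 mA
V_R = I·|Z_R| = 0.0605 × 260 = 15.7 V

15.7 V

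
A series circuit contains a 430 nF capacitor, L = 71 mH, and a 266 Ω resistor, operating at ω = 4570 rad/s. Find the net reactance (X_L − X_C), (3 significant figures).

X_L = ωL = 324 Ω
X_C = 1/(ωC) = 509 Ω
X = 324 − 509 = -184 Ω

-184 Ω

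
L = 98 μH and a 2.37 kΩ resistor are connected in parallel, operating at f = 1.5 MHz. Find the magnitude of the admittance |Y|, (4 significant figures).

ω = 2πf = 9.425e+06 rad/s
X_L = ωL = 923.6 Ω
Parallel: admittances add. Y = 1/R + 1/(jωL)
Y = (0.0004219 − j0.001083) S
|Y| = 0.001162 S → |Z| = 1/|Y| = 860.6 Ω, ∠Z = −∠Y = 68.71°

1.162 mS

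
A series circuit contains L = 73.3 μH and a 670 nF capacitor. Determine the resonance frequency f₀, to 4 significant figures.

22.71 kHz

ω₀ = 1/√(LC) = 1/√(7.33e-05 × 6.7e-07) = 142700 rad/s
f₀ = ω₀/(2π) = 22.71 kHz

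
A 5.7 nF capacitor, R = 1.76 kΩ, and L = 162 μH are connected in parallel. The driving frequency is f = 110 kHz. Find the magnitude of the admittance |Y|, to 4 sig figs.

5.024 mS

ω = 2πf = 691200 rad/s
X_L = ωL = 112.0 Ω
X_C = 1/(ωC) = 253.8 Ω
Parallel: admittances add. Y = 1/R + 1/(jωL) + jωC
Y = (0.0005682 − j0.004992) S
|Y| = 0.005024 S → |Z| = 1/|Y| = 199.0 Ω, ∠Z = −∠Y = 83.51°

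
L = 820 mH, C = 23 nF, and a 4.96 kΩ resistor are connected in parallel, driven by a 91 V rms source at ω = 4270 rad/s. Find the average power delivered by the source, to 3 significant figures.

X_L = ωL = 3500 Ω
X_C = 1/(ωC) = 10200 Ω
Parallel: admittances add. Y = 1/R + 1/(jωL) + jωC
Y = (0.000202 − j0.000187) S
|Y| = 0.000275 S → |Z| = 1/|Y| = 3630 Ω, ∠Z = −∠Y = 42.9°
I = V/|Z| = 25.0 mA
P = VI cos φ = 91 × 0.0250 × cos(42.9°) = 1.67 W

1.67 W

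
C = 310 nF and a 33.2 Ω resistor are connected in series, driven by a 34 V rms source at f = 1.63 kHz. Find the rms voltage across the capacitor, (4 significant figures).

33.81 V

ω = 2πf = 10240 rad/s
X_C = 1/(ωC) = 315.0 Ω
Z = 33.20 − j315.0 Ω
|Z| = √(33.20² + 315.0²) = 316.7 Ω
I = V/|Z| = 107.4 mA
V_C = I·|Z_C| = 0.1074 × 315.0 = 33.81 V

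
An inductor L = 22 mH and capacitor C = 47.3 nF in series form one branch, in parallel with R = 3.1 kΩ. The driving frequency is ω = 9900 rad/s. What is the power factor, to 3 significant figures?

0.526

X_L = ωL = 218 Ω
X_C = 1/(ωC) = 2140 Ω
Branch 1: Z₁ = R = 3100 Ω
Branch 2 (series LC): Z₂ = j(X_L − X_C) = −j1920 Ω
Parallel: Z = Z₁Z₂/(Z₁+Z₂), |Z| = 1630 Ω, ∠Z = -58.3°
cos φ = cos(-58.3°) = 0.526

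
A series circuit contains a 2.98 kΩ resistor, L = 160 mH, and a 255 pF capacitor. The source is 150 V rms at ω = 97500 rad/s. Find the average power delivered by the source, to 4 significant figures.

109.0 mW

X_L = ωL = 15600 Ω
X_C = 1/(ωC) = 40220 Ω
Net reactance X = X_L − X_C = -24620 Ω
Z = 2980 − j24620 Ω
|Z| = √(2980² + 24620²) = 24800 Ω
∠Z = arctan(-24620/2980) = -83.10°
I = V/|Z| = 6.048 mA
P = VI cos φ = 150 × 0.006048 × cos(-83.10°) = 109.0 mW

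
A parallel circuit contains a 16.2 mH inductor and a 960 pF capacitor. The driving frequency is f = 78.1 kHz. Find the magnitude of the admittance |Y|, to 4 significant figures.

345.3 μS

ω = 2πf = 490700 rad/s
X_L = ωL = 7950 Ω
X_C = 1/(ωC) = 2123 Ω
Parallel: admittances add. Y = 1/(jωL) + jωC
Y = (0 + j0.0003453) S
|Y| = 0.0003453 S → |Z| = 1/|Y| = 2896 Ω, ∠Z = −∠Y = -90.00°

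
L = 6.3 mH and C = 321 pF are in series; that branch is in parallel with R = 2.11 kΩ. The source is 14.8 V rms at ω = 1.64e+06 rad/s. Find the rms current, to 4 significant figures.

7.230 mA

X_L = ωL = 10330 Ω
X_C = 1/(ωC) = 1900 Ω
Branch 1: Z₁ = R = 2110 Ω
Branch 2 (series LC): Z₂ = j(X_L − X_C) = j8432 Ω
Parallel: Z = Z₁Z₂/(Z₁+Z₂), |Z| = 2047 Ω, ∠Z = 14.05°
I = V/|Z| = 14.8/2047 = 7.230 mA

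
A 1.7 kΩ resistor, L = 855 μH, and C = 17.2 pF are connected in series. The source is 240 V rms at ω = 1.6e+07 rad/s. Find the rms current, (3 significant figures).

X_L = ωL = 13700 Ω
X_C = 1/(ωC) = 3630 Ω
Net reactance X = X_L − X_C = 10000 Ω
Z = 1700 + j10000 Ω
|Z| = √(1700² + 10000²) = 10200 Ω
I = V/|Z| = 240/10200 = 23.6 mA

23.6 mA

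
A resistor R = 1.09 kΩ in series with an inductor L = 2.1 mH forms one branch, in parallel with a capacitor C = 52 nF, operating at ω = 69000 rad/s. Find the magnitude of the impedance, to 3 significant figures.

X_L = ωL = 145 Ω
X_C = 1/(ωC) = 279 Ω
Branch 1 (R+jX_L): Z₁ = 1090 + j145 Ω, |Z₁| = 1100 Ω
Branch 2 (−jX_C): Z₂ = −j279 Ω
Parallel: Z = Z₁Z₂/(Z₁+Z₂), |Z| = 279 Ω, ∠Z = -75.4°

279 Ω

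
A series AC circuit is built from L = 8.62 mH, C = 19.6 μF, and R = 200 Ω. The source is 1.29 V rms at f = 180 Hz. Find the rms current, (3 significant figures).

6.35 mA

ω = 2πf = 1131 rad/s
X_L = ωL = 9.75 Ω
X_C = 1/(ωC) = 45.1 Ω
Net reactance X = X_L − X_C = -35.4 Ω
Z = 200 − j35.4 Ω
|Z| = √(200² + 35.4²) = 203 Ω
I = V/|Z| = 1.29/203 = 6.35 mA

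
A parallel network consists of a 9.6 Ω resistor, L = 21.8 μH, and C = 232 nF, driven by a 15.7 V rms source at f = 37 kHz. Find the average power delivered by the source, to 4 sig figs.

ω = 2πf = 232500 rad/s
X_L = ωL = 5.068 Ω
X_C = 1/(ωC) = 18.54 Ω
Parallel: admittances add. Y = 1/R + 1/(jωL) + jωC
Y = (0.1042 − j0.1434) S
|Y| = 0.1772 S → |Z| = 1/|Y| = 5.643 Ω, ∠Z = −∠Y = 54.00°
I = V/|Z| = 2.782 A
P = VI cos φ = 15.7 × 2.782 × cos(54.00°) = 25.68 W

25.68 W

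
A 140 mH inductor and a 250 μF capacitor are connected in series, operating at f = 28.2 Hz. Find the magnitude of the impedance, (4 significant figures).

ω = 2πf = 177.2 rad/s
X_L = ωL = 24.81 Ω
X_C = 1/(ωC) = 22.58 Ω
Net reactance X = X_L − X_C = 2.231 Ω
Z = j2.231 Ω
|Z| = √(0² + 2.231²) = 2.231 Ω

2.231 Ω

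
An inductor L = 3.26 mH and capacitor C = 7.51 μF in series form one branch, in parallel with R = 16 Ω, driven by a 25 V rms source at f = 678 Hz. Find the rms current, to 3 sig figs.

2.12 A

ω = 2πf = 4260 rad/s
X_L = ωL = 13.9 Ω
X_C = 1/(ωC) = 31.3 Ω
Branch 1: Z₁ = R = 16.0 Ω
Branch 2 (series LC): Z₂ = j(X_L − X_C) = −j17.4 Ω
Parallel: Z = Z₁Z₂/(Z₁+Z₂), |Z| = 11.8 Ω, ∠Z = -42.6°
I = V/|Z| = 25/11.8 = 2.12 A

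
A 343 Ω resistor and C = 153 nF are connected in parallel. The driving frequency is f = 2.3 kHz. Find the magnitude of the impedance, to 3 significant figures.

273 Ω

ω = 2πf = 14450 rad/s
X_C = 1/(ωC) = 452 Ω
Parallel: admittances add. Y = 1/R + jωC
Y = (0.00292 + j0.00221) S
|Y| = 0.00366 S → |Z| = 1/|Y| = 273 Ω, ∠Z = −∠Y = -37.2°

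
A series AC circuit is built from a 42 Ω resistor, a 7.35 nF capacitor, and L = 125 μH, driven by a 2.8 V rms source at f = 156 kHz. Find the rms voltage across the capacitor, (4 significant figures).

8.628 V

ω = 2πf = 980200 rad/s
X_L = ωL = 122.5 Ω
X_C = 1/(ωC) = 138.8 Ω
Net reactance X = X_L − X_C = -16.28 Ω
Z = 42.00 − j16.28 Ω
|Z| = √(42.00² + 16.28²) = 45.05 Ω
I = V/|Z| = 62.16 mA
V_C = I·|Z_C| = 0.06216 × 138.8 = 8.628 V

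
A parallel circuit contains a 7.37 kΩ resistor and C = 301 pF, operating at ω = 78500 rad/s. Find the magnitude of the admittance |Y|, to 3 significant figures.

138 μS

X_C = 1/(ωC) = 42300 Ω
Parallel: admittances add. Y = 1/R + jωC
Y = (0.000136 + j2.36e-05) S
|Y| = 0.000138 S → |Z| = 1/|Y| = 7260 Ω, ∠Z = −∠Y = -9.88°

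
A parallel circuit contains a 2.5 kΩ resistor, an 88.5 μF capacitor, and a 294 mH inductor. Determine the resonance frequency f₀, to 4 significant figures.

ω₀ = 1/√(LC) = 1/√(0.294 × 8.85e-05) = 196.0 rad/s
f₀ = ω₀/(2π) = 31.20 Hz

31.20 Hz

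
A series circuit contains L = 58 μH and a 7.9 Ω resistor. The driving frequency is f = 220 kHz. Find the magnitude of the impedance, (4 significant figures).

80.56 Ω

ω = 2πf = 1.382e+06 rad/s
X_L = ωL = 80.17 Ω
Z = 7.900 + j80.17 Ω
|Z| = √(7.900² + 80.17²) = 80.56 Ω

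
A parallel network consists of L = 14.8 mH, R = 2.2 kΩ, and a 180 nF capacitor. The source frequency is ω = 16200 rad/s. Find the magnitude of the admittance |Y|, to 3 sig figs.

1.33 mS

X_L = ωL = 240 Ω
X_C = 1/(ωC) = 343 Ω
Parallel: admittances add. Y = 1/R + 1/(jωL) + jωC
Y = (0.000455 − j0.00125) S
|Y| = 0.00133 S → |Z| = 1/|Y| = 749 Ω, ∠Z = −∠Y = 70.1°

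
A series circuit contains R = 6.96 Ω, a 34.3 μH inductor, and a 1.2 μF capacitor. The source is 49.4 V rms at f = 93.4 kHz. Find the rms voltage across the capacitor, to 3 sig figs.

ω = 2πf = 586800 rad/s
X_L = ωL = 20.1 Ω
X_C = 1/(ωC) = 1.42 Ω
Net reactance X = X_L − X_C = 18.7 Ω
Z = 6.96 + j18.7 Ω
|Z| = √(6.96² + 18.7²) = 20.0 Ω
I = V/|Z| = 2.47 A
V_C = I·|Z_C| = 2.47 × 1.42 = 3.51 V

3.51 V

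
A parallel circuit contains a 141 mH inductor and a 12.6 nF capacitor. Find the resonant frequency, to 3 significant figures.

ω₀ = 1/√(LC) = 1/√(0.141 × 1.26e-08) = 23720 rad/s
f₀ = ω₀/(2π) = 3.78 kHz

3.78 kHz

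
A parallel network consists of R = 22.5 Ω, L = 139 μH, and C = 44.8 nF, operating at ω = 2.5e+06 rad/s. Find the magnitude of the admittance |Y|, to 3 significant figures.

X_L = ωL = 348 Ω
X_C = 1/(ωC) = 8.93 Ω
Parallel: admittances add. Y = 1/R + 1/(jωL) + jωC
Y = (0.0444 + j0.109) S
|Y| = 0.118 S → |Z| = 1/|Y| = 8.49 Ω, ∠Z = −∠Y = -67.8°

118 mS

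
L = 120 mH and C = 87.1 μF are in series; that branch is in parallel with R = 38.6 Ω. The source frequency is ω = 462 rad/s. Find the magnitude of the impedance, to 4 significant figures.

X_L = ωL = 55.44 Ω
X_C = 1/(ωC) = 24.85 Ω
Branch 1: Z₁ = R = 38.60 Ω
Branch 2 (series LC): Z₂ = j(X_L − X_C) = j30.59 Ω
Parallel: Z = Z₁Z₂/(Z₁+Z₂), |Z| = 23.97 Ω, ∠Z = 51.60°

23.97 Ω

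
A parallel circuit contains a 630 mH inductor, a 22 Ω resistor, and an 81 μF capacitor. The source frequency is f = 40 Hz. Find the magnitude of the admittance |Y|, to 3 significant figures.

ω = 2πf = 251.3 rad/s
X_L = ωL = 158 Ω
X_C = 1/(ωC) = 49.1 Ω
Parallel: admittances add. Y = 1/R + 1/(jωL) + jωC
Y = (0.0455 + j0.0140) S
|Y| = 0.0476 S → |Z| = 1/|Y| = 21.0 Ω, ∠Z = −∠Y = -17.2°

47.6 mS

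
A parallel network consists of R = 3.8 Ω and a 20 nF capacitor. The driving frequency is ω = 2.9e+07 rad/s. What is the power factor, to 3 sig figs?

0.413

X_C = 1/(ωC) = 1.72 Ω
Parallel: admittances add. Y = 1/R + jωC
Y = (0.263 + j0.580) S
|Y| = 0.637 S → |Z| = 1/|Y| = 1.57 Ω, ∠Z = −∠Y = -65.6°
cos φ = cos(-65.6°) = 0.413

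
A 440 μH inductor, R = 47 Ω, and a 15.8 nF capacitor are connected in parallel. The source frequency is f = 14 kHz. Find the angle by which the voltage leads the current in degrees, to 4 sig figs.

48.97°

ω = 2πf = 87960 rad/s
X_L = ωL = 38.70 Ω
X_C = 1/(ωC) = 719.5 Ω
Parallel: admittances add. Y = 1/R + 1/(jωL) + jωC
Y = (0.02128 − j0.02445) S
|Y| = 0.03241 S → |Z| = 1/|Y| = 30.86 Ω, ∠Z = −∠Y = 48.97°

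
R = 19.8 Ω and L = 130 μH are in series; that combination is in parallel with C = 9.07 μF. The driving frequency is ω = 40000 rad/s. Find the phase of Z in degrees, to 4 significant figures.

X_L = ωL = 5.200 Ω
X_C = 1/(ωC) = 2.756 Ω
Branch 1 (R+jX_L): Z₁ = 19.80 + j5.200 Ω, |Z₁| = 20.47 Ω
Branch 2 (−jX_C): Z₂ = −j2.756 Ω
Parallel: Z = Z₁Z₂/(Z₁+Z₂), |Z| = 2.828 Ω, ∠Z = -82.32°

-82.32°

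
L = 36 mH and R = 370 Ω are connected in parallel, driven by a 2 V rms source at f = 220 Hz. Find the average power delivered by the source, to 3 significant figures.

ω = 2πf = 1382 rad/s
X_L = ωL = 49.8 Ω
Parallel: admittances add. Y = 1/R + 1/(jωL)
Y = (0.00270 − j0.0201) S
|Y| = 0.0203 S → |Z| = 1/|Y| = 49.3 Ω, ∠Z = −∠Y = 82.3°
I = V/|Z| = 40.6 mA
P = VI cos φ = 2 × 0.0406 × cos(82.3°) = 10.8 mW

10.8 mW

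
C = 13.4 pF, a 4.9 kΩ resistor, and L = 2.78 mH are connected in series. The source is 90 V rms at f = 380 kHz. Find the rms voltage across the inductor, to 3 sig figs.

23.8 V

ω = 2πf = 2.388e+06 rad/s
X_L = ωL = 6640 Ω
X_C = 1/(ωC) = 31300 Ω
Net reactance X = X_L − X_C = -24600 Ω
Z = 4900 − j24600 Ω
|Z| = √(4900² + 24600²) = 25100 Ω
I = V/|Z| = 3.59 mA
V_L = I·|Z_L| = 0.00359 × 6640 = 23.8 V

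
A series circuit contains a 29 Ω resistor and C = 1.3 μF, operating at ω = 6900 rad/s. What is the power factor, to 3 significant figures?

0.252

X_C = 1/(ωC) = 111 Ω
Z = 29.0 − j111 Ω
|Z| = √(29.0² + 111²) = 115 Ω
∠Z = arctan(-111/29.0) = -75.4°
cos φ = cos(-75.4°) = 0.252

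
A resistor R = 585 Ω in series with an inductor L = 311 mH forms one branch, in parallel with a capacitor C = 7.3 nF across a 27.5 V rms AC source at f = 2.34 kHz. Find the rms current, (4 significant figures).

ω = 2πf = 14700 rad/s
X_L = ωL = 4573 Ω
X_C = 1/(ωC) = 9317 Ω
Branch 1 (R+jX_L): Z₁ = 585.0 + j4573 Ω, |Z₁| = 4610 Ω
Branch 2 (−jX_C): Z₂ = −j9317 Ω
Parallel: Z = Z₁Z₂/(Z₁+Z₂), |Z| = 8984 Ω, ∠Z = 75.68°
I = V/|Z| = 27.5/8984 = 3.061 mA

3.061 mA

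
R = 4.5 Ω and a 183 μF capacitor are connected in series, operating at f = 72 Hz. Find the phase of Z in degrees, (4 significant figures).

-69.57°

ω = 2πf = 452.4 rad/s
X_C = 1/(ωC) = 12.08 Ω
Z = 4.500 − j12.08 Ω
|Z| = √(4.500² + 12.08²) = 12.89 Ω
∠Z = arctan(-12.08/4.500) = -69.57°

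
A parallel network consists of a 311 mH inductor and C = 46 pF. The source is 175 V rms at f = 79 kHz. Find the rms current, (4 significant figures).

ω = 2πf = 496400 rad/s
X_L = ωL = 154400 Ω
X_C = 1/(ωC) = 43800 Ω
Parallel: admittances add. Y = 1/(jωL) + jωC
Y = (0 + j1.636e-05) S
|Y| = 1.636e-05 S → |Z| = 1/|Y| = 61140 Ω, ∠Z = −∠Y = -90.00°
I = V/|Z| = 175/61140 = 2.862 mA

2.862 mA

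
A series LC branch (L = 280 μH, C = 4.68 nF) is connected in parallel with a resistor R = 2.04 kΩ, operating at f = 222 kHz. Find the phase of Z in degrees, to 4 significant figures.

83.36°

ω = 2πf = 1.395e+06 rad/s
X_L = ωL = 390.6 Ω
X_C = 1/(ωC) = 153.2 Ω
Branch 1: Z₁ = R = 2040 Ω
Branch 2 (series LC): Z₂ = j(X_L − X_C) = j237.4 Ω
Parallel: Z = Z₁Z₂/(Z₁+Z₂), |Z| = 235.8 Ω, ∠Z = 83.36°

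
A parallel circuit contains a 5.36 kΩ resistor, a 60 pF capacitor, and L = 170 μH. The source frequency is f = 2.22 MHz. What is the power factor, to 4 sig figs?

0.4099

ω = 2πf = 1.395e+07 rad/s
X_L = ωL = 2371 Ω
X_C = 1/(ωC) = 1195 Ω
Parallel: admittances add. Y = 1/R + 1/(jωL) + jωC
Y = (0.0001866 + j0.0004152) S
|Y| = 0.0004552 S → |Z| = 1/|Y| = 2197 Ω, ∠Z = −∠Y = -65.80°
cos φ = cos(-65.80°) = 0.4099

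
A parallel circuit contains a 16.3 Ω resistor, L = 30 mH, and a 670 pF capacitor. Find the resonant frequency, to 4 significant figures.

ω₀ = 1/√(LC) = 1/√(0.03 × 6.7e-10) = 223000 rad/s
f₀ = ω₀/(2π) = 35.50 kHz

35.50 kHz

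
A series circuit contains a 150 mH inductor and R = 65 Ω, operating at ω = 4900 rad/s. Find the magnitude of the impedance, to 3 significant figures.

738 Ω

X_L = ωL = 735 Ω
Z = 65.0 + j735 Ω
|Z| = √(65.0² + 735²) = 738 Ω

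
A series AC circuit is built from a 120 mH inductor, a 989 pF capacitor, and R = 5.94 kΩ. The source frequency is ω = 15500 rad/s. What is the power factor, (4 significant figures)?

X_L = ωL = 1860 Ω
X_C = 1/(ωC) = 65230 Ω
Net reactance X = X_L − X_C = -63370 Ω
Z = 5940 − j63370 Ω
|Z| = √(5940² + 63370²) = 63650 Ω
∠Z = arctan(-63370/5940) = -84.65°
cos φ = cos(-84.65°) = 0.09332

0.09332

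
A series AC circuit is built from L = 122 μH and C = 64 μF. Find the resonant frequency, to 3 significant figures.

1.80 kHz

ω₀ = 1/√(LC) = 1/√(0.000122 × 6.4e-05) = 11320 rad/s
f₀ = ω₀/(2π) = 1.80 kHz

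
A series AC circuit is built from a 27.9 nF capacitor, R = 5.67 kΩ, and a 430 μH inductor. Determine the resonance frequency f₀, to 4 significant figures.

45.95 kHz

ω₀ = 1/√(LC) = 1/√(0.00043 × 2.79e-08) = 288700 rad/s
f₀ = ω₀/(2π) = 45.95 kHz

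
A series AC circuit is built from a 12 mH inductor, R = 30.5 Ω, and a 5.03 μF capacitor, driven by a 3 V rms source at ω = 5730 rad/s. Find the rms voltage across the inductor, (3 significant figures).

X_L = ωL = 68.8 Ω
X_C = 1/(ωC) = 34.7 Ω
Net reactance X = X_L − X_C = 34.1 Ω
Z = 30.5 + j34.1 Ω
|Z| = √(30.5² + 34.1²) = 45.7 Ω
I = V/|Z| = 65.6 mA
V_L = I·|Z_L| = 0.0656 × 68.8 = 4.51 V

4.51 V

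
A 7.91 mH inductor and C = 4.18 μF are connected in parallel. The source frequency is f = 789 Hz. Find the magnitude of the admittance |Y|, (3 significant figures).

ω = 2πf = 4957 rad/s
X_L = ωL = 39.2 Ω
X_C = 1/(ωC) = 48.3 Ω
Parallel: admittances add. Y = 1/(jωL) + jωC
Y = (0 − j0.00478) S
|Y| = 0.00478 S → |Z| = 1/|Y| = 209 Ω, ∠Z = −∠Y = 90.0°

4.78 mS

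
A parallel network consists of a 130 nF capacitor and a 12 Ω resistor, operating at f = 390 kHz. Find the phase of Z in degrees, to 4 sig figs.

-75.34°

ω = 2πf = 2.45e+06 rad/s
X_C = 1/(ωC) = 3.139 Ω
Parallel: admittances add. Y = 1/R + jωC
Y = (0.08333 + j0.3186) S
|Y| = 0.3293 S → |Z| = 1/|Y| = 3.037 Ω, ∠Z = −∠Y = -75.34°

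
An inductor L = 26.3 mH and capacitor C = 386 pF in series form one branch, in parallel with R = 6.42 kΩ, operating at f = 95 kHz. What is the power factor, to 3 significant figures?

0.871

ω = 2πf = 596900 rad/s
X_L = ωL = 15700 Ω
X_C = 1/(ωC) = 4340 Ω
Branch 1: Z₁ = R = 6420 Ω
Branch 2 (series LC): Z₂ = j(X_L − X_C) = j11400 Ω
Parallel: Z = Z₁Z₂/(Z₁+Z₂), |Z| = 5590 Ω, ∠Z = 29.5°
cos φ = cos(29.5°) = 0.871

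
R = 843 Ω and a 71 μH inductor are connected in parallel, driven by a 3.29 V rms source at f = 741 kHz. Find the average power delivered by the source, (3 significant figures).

ω = 2πf = 4.656e+06 rad/s
X_L = ωL = 331 Ω
Parallel: admittances add. Y = 1/R + 1/(jωL)
Y = (0.00119 − j0.00303) S
|Y| = 0.00325 S → |Z| = 1/|Y| = 308 Ω, ∠Z = −∠Y = 68.6°
I = V/|Z| = 10.7 mA
P = VI cos φ = 3.29 × 0.0107 × cos(68.6°) = 12.8 mW

12.8 mW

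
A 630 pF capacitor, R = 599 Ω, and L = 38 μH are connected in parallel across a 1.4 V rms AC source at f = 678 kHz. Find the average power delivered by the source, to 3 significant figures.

ω = 2πf = 4.26e+06 rad/s
X_L = ωL = 162 Ω
X_C = 1/(ωC) = 373 Ω
Parallel: admittances add. Y = 1/R + 1/(jωL) + jωC
Y = (0.00167 − j0.00349) S
|Y| = 0.00387 S → |Z| = 1/|Y| = 258 Ω, ∠Z = −∠Y = 64.5°
I = V/|Z| = 5.42 mA
P = VI cos φ = 1.4 × 0.00542 × cos(64.5°) = 3.27 mW

3.27 mW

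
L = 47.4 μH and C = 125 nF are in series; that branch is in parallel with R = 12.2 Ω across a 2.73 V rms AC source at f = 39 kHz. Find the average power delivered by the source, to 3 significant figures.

611 mW

ω = 2πf = 245000 rad/s
X_L = ωL = 11.6 Ω
X_C = 1/(ωC) = 32.6 Ω
Branch 1: Z₁ = R = 12.2 Ω
Branch 2 (series LC): Z₂ = j(X_L − X_C) = −j21.0 Ω
Parallel: Z = Z₁Z₂/(Z₁+Z₂), |Z| = 10.6 Ω, ∠Z = -30.1°
I = V/|Z| = 259 mA
P = VI cos φ = 2.73 × 0.259 × cos(-30.1°) = 611 mW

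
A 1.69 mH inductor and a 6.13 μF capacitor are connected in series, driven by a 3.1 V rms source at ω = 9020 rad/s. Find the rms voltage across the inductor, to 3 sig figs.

X_L = ωL = 15.2 Ω
X_C = 1/(ωC) = 18.1 Ω
Net reactance X = X_L − X_C = -2.84 Ω
Z = − j2.84 Ω
|Z| = √(0² + 2.84²) = 2.84 Ω
I = V/|Z| = 1.09 A
V_L = I·|Z_L| = 1.09 × 15.2 = 16.6 V

16.6 V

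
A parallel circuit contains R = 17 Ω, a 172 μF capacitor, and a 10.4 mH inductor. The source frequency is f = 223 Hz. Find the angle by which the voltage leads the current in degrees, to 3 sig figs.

ω = 2πf = 1401 rad/s
X_L = ωL = 14.6 Ω
X_C = 1/(ωC) = 4.15 Ω
Parallel: admittances add. Y = 1/R + 1/(jωL) + jωC
Y = (0.0588 + j0.172) S
|Y| = 0.182 S → |Z| = 1/|Y| = 5.49 Ω, ∠Z = −∠Y = -71.2°

-71.2°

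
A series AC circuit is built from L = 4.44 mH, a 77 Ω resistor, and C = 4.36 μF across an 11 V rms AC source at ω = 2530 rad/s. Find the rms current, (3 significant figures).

X_L = ωL = 11.2 Ω
X_C = 1/(ωC) = 90.7 Ω
Net reactance X = X_L − X_C = -79.4 Ω
Z = 77.0 − j79.4 Ω
|Z| = √(77.0² + 79.4²) = 111 Ω
I = V/|Z| = 11/111 = 99.4 mA

99.4 mA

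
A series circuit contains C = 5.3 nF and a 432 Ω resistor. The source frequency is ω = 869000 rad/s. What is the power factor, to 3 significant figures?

0.893

X_C = 1/(ωC) = 217 Ω
Z = 432 − j217 Ω
|Z| = √(432² + 217²) = 483 Ω
∠Z = arctan(-217/432) = -26.7°
cos φ = cos(-26.7°) = 0.893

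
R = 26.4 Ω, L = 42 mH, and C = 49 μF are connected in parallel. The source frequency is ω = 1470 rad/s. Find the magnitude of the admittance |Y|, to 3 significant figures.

67.5 mS

X_L = ωL = 61.7 Ω
X_C = 1/(ωC) = 13.9 Ω
Parallel: admittances add. Y = 1/R + 1/(jωL) + jωC
Y = (0.0379 + j0.0558) S
|Y| = 0.0675 S → |Z| = 1/|Y| = 14.8 Ω, ∠Z = −∠Y = -55.8°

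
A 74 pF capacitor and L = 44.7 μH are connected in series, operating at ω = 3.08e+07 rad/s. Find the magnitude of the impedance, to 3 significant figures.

X_L = ωL = 1380 Ω
X_C = 1/(ωC) = 439 Ω
Net reactance X = X_L − X_C = 938 Ω
Z = j938 Ω
|Z| = √(0² + 938²) = 938 Ω

938 Ω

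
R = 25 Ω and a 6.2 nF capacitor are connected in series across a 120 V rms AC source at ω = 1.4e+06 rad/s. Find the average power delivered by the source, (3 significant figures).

25.9 W

X_C = 1/(ωC) = 115 Ω
Z = 25.0 − j115 Ω
|Z| = √(25.0² + 115²) = 118 Ω
∠Z = arctan(-115/25.0) = -77.8°
I = V/|Z| = 1.02 A
P = VI cos φ = 120 × 1.02 × cos(-77.8°) = 25.9 W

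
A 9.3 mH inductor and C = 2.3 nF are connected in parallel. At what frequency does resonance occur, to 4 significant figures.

34.41 kHz

ω₀ = 1/√(LC) = 1/√(0.0093 × 2.3e-09) = 216200 rad/s
f₀ = ω₀/(2π) = 34.41 kHz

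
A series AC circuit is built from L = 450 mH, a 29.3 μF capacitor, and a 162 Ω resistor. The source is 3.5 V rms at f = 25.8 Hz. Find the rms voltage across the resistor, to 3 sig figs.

2.67 V

ω = 2πf = 162.1 rad/s
X_L = ωL = 72.9 Ω
X_C = 1/(ωC) = 211 Ω
Net reactance X = X_L − X_C = -138 Ω
Z = 162 − j138 Ω
|Z| = √(162² + 138²) = 213 Ω
I = V/|Z| = 16.5 mA
V_R = I·|Z_R| = 0.0165 × 162 = 2.67 V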